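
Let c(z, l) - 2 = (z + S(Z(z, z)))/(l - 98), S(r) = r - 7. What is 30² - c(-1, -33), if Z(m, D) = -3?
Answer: 117627/131 ≈ 897.92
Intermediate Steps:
S(r) = -7 + r
c(z, l) = 2 + (-10 + z)/(-98 + l) (c(z, l) = 2 + (z + (-7 - 3))/(l - 98) = 2 + (z - 10)/(-98 + l) = 2 + (-10 + z)/(-98 + l))
30² - c(-1, -33) = 30² - (-206 - 1 + 2*(-33))/(-98 - 33) = 900 - (-206 - 1 - 66)/(-131) = 900 - (-1)*(-273)/131 = 900 - 1*273/131 = 900 - 273/131 = 117627/131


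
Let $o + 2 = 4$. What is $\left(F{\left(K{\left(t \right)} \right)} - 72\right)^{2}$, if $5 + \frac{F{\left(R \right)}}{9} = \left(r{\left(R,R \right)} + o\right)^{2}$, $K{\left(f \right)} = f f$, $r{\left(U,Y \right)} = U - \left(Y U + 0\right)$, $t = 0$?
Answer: $6561$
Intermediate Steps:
$r{\left(U,Y \right)} = U - U Y$ ($r{\left(U,Y \right)} = U - \left(U Y + 0\right) = U - U Y$)
$o = 2$ ($o = -2 + 4 = 2$)
$K{\left(f \right)} = f^{2}$
$F{\left(R \right)} = -45 + 9 \left(2 + R \left(1 - R\right)\right)^{2}$ ($F{\left(R \right)} = -45 + 9 \left(R \left(1 - R\right) + 2\right)^{2} = -45 + 9 \left(2 + R \left(1 - R\right)\right)^{2}$)
$\left(F{\left(K{\left(t \right)} \right)} - 72\right)^{2} = \left(\left(-45 + 9 \left(-2 + 0^{2} \left(-1 + 0^{2}\right)\right)^{2}\right) - 72\right)^{2} = \left(\left(-45 + 9 \left(-2 + 0 \left(-1 + 0\right)\right)^{2}\right) - 72\right)^{2} = \left(\left(-45 + 9 \left(-2 + 0 \left(-1\right)\right)^{2}\right) - 72\right)^{2} = \left(\left(-45 + 9 \left(-2 + 0\right)^{2}\right) - 72\right)^{2} = \left(\left(-45 + 9 \left(-2\right)^{2}\right) - 72\right)^{2} = \left(\left(-45 + 9 \cdot 4\right) - 72\right)^{2} = \left(\left(-45 + 36\right) - 72\right)^{2} = \left(-9 - 72\right)^{2} = \left(-81\right)^{2} = 6561$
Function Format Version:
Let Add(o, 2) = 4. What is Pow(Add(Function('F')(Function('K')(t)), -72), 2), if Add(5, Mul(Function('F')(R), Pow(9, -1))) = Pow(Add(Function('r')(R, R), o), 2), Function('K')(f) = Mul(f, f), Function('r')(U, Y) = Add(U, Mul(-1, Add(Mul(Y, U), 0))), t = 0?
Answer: 6561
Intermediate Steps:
Function('r')(U, Y) = Add(U, Mul(-1, U, Y)) (Function('r')(U, Y) = Add(U, Mul(-1, Add(Mul(U, Y), 0))) = Add(U, Mul(-1, Mul(U, Y))) = Add(U, Mul(-1, U, Y)))
o = 2 (o = Add(-2, 4) = 2)
Function('K')(f) = Pow(f, 2)
Function('F')(R) = Add(-45, Mul(9, Pow(Add(2, Mul(R, Add(1, Mul(-1, R)))), 2))) (Function('F')(R) = Add(-45, Mul(9, Pow(Add(Mul(R, Add(1, Mul(-1, R))), 2), 2))) = Add(-45, Mul(9, Pow(Add(2, Mul(R, Add(1, Mul(-1, R)))), 2))))
Pow(Add(Function('F')(Function('K')(t)), -72), 2) = Pow(Add(Add(-45, Mul(9, Pow(Add(-2, Mul(Pow(0, 2), Add(-1, Pow(0, 2)))), 2))), -72), 2) = Pow(Add(Add(-45, Mul(9, Pow(Add(-2, Mul(0, Add(-1, 0))), 2))), -72), 2) = Pow(Add(Add(-45, Mul(9, Pow(Add(-2, Mul(0, -1)), 2))), -72), 2) = Pow(Add(Add(-45, Mul(9, Pow(Add(-2, 0), 2))), -72), 2) = Pow(Add(Add(-45, Mul(9, Pow(-2, 2))), -72), 2) = Pow(Add(Add(-45, Mul(9, 4)), -72), 2) = Pow(Add(Add(-45, 36), -72), 2) = Pow(Add(-9, -72), 2) = Pow(-81, 2) = 6561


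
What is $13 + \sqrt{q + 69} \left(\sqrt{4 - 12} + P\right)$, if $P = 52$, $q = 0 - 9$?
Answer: $13 + 4 \sqrt{15} \left(26 + i \sqrt{2}\right) \approx 415.79 + 21.909 i$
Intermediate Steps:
$q = -9$ ($q = 0 - 9 = -9$)
$13 + \sqrt{q + 69} \left(\sqrt{4 - 12} + P\right) = 13 + \sqrt{-9 + 69} \left(\sqrt{4 - 12} + 52\right) = 13 + \sqrt{60} \left(\sqrt{-8} + 52\right) = 13 + 2 \sqrt{15} \left(2 i \sqrt{2} + 52\right) = 13 + 2 \sqrt{15} \left(52 + 2 i \sqrt{2}\right)$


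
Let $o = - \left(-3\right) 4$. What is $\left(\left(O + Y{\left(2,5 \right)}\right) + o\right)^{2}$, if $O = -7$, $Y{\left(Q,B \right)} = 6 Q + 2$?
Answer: $361$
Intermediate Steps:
$Y{\left(Q,B \right)} = 2 + 6 Q$
$o = 12$ ($o = \left(-1\right) \left(-12\right) = 12$)
$\left(\left(O + Y{\left(2,5 \right)}\right) + o\right)^{2} = \left(\left(-7 + \left(2 + 6 \cdot 2\right)\right) + 12\right)^{2} = \left(\left(-7 + \left(2 + 12\right)\right) + 12\right)^{2} = \left(\left(-7 + 14\right) + 12\right)^{2} = \left(7 + 12\right)^{2} = 19^{2} = 361$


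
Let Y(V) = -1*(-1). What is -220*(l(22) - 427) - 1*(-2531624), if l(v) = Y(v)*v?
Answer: 2620724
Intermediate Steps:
Y(V) = 1
l(v) = v (l(v) = 1*v = v)
-220*(l(22) - 427) - 1*(-2531624) = -220*(22 - 427) - 1*(-2531624) = -220*(-405) + 2531624 = 89100 + 2531624 = 2620724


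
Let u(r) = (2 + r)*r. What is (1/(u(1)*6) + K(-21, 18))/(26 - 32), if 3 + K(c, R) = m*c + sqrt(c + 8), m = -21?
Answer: -7885/108 - I*sqrt(13)/6 ≈ -73.009 - 0.60093*I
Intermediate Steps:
u(r) = r*(2 + r)
K(c, R) = -3 + sqrt(8 + c) - 21*c (K(c, R) = -3 + (-21*c + sqrt(c + 8)) = -3 + (-21*c + sqrt(8 + c)) = -3 + (sqrt(8 + c) - 21*c) = -3 + sqrt(8 + c) - 21*c)
(1/(u(1)*6) + K(-21, 18))/(26 - 32) = (1/((1*(2 + 1))*6) + (-3 + sqrt(8 - 21) - 21*(-21)))/(26 - 32) = (1/((1*3)*6) + (-3 + sqrt(-13) + 441))/(-6) = (1/(3*6) + (-3 + I*sqrt(13) + 441))*(-1/6) = (1/18 + (438 + I*sqrt(13)))*(-1/6) = (7885/18 + I*sqrt(13))*(-1/6) = -7885/108 - I*sqrt(13)/6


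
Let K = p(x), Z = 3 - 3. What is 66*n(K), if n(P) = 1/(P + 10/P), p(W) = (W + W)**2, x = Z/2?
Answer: 0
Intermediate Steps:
Z = 0
x = 0 (x = 0/2 = 0*(1/2) = 0)
p(W) = 4*W**2 (p(W) = (2*W)**2 = 4*W**2)
K = 0 (K = 4*0**2 = 4*0 = 0)
66*n(K) = 66*(0/(10 + 0**2)) = 66*(0/(10 + 0)) = 66*(0/10) = 66*(0*(1/10)) = 66*0 = 0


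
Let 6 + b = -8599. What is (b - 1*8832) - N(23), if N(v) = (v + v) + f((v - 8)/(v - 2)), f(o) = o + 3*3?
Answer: -122449/7 ≈ -17493.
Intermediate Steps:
b = -8605 (b = -6 - 8599 = -8605)
f(o) = 9 + o (f(o) = o + 9 = 9 + o)
N(v) = 9 + 2*v + (-8 + v)/(-2 + v) (N(v) = (v + v) + (9 + (v - 8)/(v - 2)) = 2*v + (9 + (-8 + v)/(-2 + v)) = 9 + 2*v + (-8 + v)/(-2 + v))
(b - 1*8832) - N(23) = (-8605 - 1*8832) - 2*(-13 + 23² + 3*23)/(-2 + 23) = (-8605 - 8832) - 2*(-13 + 529 + 69)/21 = -17437 - 2*585/21 = -17437 - 1*390/7 = -17437 - 390/7 = -122449/7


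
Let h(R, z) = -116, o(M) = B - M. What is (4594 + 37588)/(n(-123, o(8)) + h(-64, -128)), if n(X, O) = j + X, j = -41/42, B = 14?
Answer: -1771644/10079 ≈ -175.78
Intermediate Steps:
o(M) = 14 - M
j = -41/42 (j = -41*1/42 = -41/42 ≈ -0.97619)
n(X, O) = -41/42 + X
(4594 + 37588)/(n(-123, o(8)) + h(-64, -128)) = (4594 + 37588)/((-41/42 - 123) - 116) = 42182/(-5207/42 - 116) = 42182/(-10079/42) = 42182*(-42/10079) = -1771644/10079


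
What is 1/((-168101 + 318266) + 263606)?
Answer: 1/413771 ≈ 2.4168e-6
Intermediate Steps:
1/((-168101 + 318266) + 263606) = 1/(150165 + 263606) = 1/413771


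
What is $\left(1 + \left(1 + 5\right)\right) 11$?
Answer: $77$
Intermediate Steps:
$\left(1 + \left(1 + 5\right)\right) 11 = \left(1 + 6\right) 11 = 7 \cdot 11 = 77$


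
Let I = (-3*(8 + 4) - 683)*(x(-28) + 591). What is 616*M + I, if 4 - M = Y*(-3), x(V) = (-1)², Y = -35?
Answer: -487864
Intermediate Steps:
x(V) = 1
M = -101 (M = 4 - (-35)*(-3) = 4 - 1*105 = 4 - 105 = -101)
I = -425648 (I = (-3*(8 + 4) - 683)*(1 + 591) = (-3*12 - 683)*592 = (-36 - 683)*592 = -719*592 = -425648)
616*M + I = 616*(-101) - 425648 = -62216 - 425648 = -487864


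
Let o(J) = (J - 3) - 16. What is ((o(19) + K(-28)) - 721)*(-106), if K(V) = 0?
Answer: 76426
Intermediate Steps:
o(J) = -19 + J (o(J) = (-3 + J) - 16 = -19 + J)
((o(19) + K(-28)) - 721)*(-106) = (((-19 + 19) + 0) - 721)*(-106) = ((0 + 0) - 721)*(-106) = (0 - 721)*(-106) = -721*(-106) = 76426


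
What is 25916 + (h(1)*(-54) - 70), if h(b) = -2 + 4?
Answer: 25738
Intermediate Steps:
h(b) = 2
25916 + (h(1)*(-54) - 70) = 25916 + (2*(-54) - 70) = 25916 + (-108 - 70) = 25916 - 178 = 25738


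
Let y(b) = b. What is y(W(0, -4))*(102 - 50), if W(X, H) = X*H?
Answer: 0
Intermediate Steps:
W(X, H) = H*X
y(W(0, -4))*(102 - 50) = (-4*0)*(102 - 50) = 0*52 = 0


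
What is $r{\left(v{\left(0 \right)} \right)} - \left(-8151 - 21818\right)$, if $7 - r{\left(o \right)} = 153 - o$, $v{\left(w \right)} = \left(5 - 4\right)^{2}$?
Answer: $29824$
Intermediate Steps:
$v{\left(w \right)} = 1$ ($v{\left(w \right)} = 1^{2} = 1$)
$r{\left(o \right)} = -146 + o$ ($r{\left(o \right)} = 7 - \left(153 - o\right) = 7 + \left(-153 + o\right) = -146 + o$)
$r{\left(v{\left(0 \right)} \right)} - \left(-8151 - 21818\right) = \left(-146 + 1\right) - \left(-8151 - 21818\right) = -145 - \left(-8151 - 21818\right) = -145 - -29969 = -145 + 29969 = 29824$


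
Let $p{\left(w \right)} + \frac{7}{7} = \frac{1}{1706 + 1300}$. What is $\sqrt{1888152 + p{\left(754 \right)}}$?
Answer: $\frac{\sqrt{1895711156938}}{1002} \approx 1374.1$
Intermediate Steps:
$p{\left(w \right)} = - \frac{3005}{3006}$ ($p{\left(w \right)} = -1 + \frac{1}{1706 + 1300} = -1 + \frac{1}{3006} = - \frac{3005}{3006}$)
$\sqrt{1888152 + p{\left(754 \right)}} = \sqrt{1888152 - \frac{3005}{3006}} = \sqrt{\frac{5675781907}{3006}} = \frac{\sqrt{1895711156938}}{1002}$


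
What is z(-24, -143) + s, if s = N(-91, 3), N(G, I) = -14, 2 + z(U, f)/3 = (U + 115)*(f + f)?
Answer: -78098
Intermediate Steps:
z(U, f) = -6 + 6*f*(115 + U) (z(U, f) = -6 + 3*((U + 115)*(f + f)) = -6 + 3*((115 + U)*(2*f)) = -6 + 3*(2*f*(115 + U)) = -6 + 6*f*(115 + U))
s = -14
z(-24, -143) + s = (-6 + 690*(-143) + 6*(-24)*(-143)) - 14 = (-6 - 98670 + 20592) - 14 = -78084 - 14 = -78098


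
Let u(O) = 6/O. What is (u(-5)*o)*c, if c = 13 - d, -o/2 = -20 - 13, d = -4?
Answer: -6732/5 ≈ -1346.4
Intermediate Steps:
o = 66 (o = -2*(-20 - 13) = -2*(-33) = 66)
c = 17 (c = 13 - 1*(-4) = 13 + 4 = 17)
(u(-5)*o)*c = ((6/(-5))*66)*17 = ((6*(-⅕))*66)*17 = -6/5*66*17 = -396/5*17 = -6732/5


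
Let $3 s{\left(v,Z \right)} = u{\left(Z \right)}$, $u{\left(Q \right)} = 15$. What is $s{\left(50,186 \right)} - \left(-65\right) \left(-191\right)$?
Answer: $-12410$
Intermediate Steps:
$s{\left(v,Z \right)} = 5$ ($s{\left(v,Z \right)} = \frac{1}{3} \cdot 15 = 5$)
$s{\left(50,186 \right)} - \left(-65\right) \left(-191\right) = 5 - \left(-65\right) \left(-191\right) = 5 - 12415 = -12410$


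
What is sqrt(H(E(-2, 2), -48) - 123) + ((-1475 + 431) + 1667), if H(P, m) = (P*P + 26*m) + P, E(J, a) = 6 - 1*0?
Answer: 623 + I*sqrt(1329) ≈ 623.0 + 36.455*I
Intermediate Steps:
E(J, a) = 6 (E(J, a) = 6 + 0 = 6)
H(P, m) = P + P**2 + 26*m (H(P, m) = (P**2 + 26*m) + P = P + P**2 + 26*m)
sqrt(H(E(-2, 2), -48) - 123) + ((-1475 + 431) + 1667) = sqrt((6 + 6**2 + 26*(-48)) - 123) + ((-1475 + 431) + 1667) = sqrt((6 + 36 - 1248) - 123) + (-1044 + 1667) = sqrt(-1206 - 123) + 623 = sqrt(-1329) + 623 = I*sqrt(1329) + 623 = 623 + I*sqrt(1329)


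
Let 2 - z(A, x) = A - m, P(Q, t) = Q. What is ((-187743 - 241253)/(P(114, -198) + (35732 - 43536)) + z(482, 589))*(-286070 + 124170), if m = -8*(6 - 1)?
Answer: 57795126760/769 ≈ 7.5156e+7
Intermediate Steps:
m = -40 (m = -8*5 = -40)
z(A, x) = -38 - A (z(A, x) = 2 - (A - 1*(-40)) = 2 - (A + 40) = 2 - (40 + A) = 2 + (-40 - A) = -38 - A)
((-187743 - 241253)/(P(114, -198) + (35732 - 43536)) + z(482, 589))*(-286070 + 124170) = ((-187743 - 241253)/(114 + (35732 - 43536)) + (-38 - 1*482))*(-286070 + 124170) = (-428996/(114 - 7804) + (-38 - 482))*(-161900) = (-428996/(-7690) - 520)*(-161900) = (-428996*(-1/7690) - 520)*(-161900) = (214498/3845 - 520)*(-161900) = -1784902/3845*(-161900) = 57795126760/769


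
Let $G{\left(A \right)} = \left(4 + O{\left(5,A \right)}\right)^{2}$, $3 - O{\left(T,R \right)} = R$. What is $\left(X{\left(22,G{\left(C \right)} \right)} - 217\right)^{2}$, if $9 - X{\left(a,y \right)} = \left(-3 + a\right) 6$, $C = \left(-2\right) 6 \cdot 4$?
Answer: $103684$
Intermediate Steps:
$O{\left(T,R \right)} = 3 - R$
$C = -48$ ($C = \left(-12\right) 4 = -48$)
$G{\left(A \right)} = \left(7 - A\right)^{2}$ ($G{\left(A \right)} = \left(4 - \left(-3 + A\right)\right)^{2} = \left(7 - A\right)^{2}$)
$X{\left(a,y \right)} = 27 - 6 a$ ($X{\left(a,y \right)} = 9 - \left(-3 + a\right) 6 = 9 - \left(-18 + 6 a\right) = 27 - 6 a$)
$\left(X{\left(22,G{\left(C \right)} \right)} - 217\right)^{2} = \left(\left(27 - 132\right) - 217\right)^{2} = \left(-105 - 217\right)^{2} = \left(-322\right)^{2} = 103684$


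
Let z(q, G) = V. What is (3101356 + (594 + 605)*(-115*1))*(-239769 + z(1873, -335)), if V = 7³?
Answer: -709532007646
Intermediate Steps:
V = 343
z(q, G) = 343
(3101356 + (594 + 605)*(-115*1))*(-239769 + z(1873, -335)) = (3101356 + (594 + 605)*(-115*1))*(-239769 + 343) = (3101356 + 1199*(-115))*(-239426) = (3101356 - 137885)*(-239426) = 2963471*(-239426) = -709532007646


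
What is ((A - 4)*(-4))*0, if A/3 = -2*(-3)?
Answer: 0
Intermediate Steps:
A = 18 (A = 3*(-2*(-3)) = 3*6 = 18)
((A - 4)*(-4))*0 = ((18 - 4)*(-4))*0 = (14*(-4))*0 = -56*0 = 0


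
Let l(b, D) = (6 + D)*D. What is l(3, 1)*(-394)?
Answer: -2758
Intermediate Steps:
l(b, D) = D*(6 + D)
l(3, 1)*(-394) = (1*(6 + 1))*(-394) = (1*7)*(-394) = 7*(-394) = -2758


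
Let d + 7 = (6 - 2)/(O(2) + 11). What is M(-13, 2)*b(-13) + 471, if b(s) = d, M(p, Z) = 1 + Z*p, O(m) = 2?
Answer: 8298/13 ≈ 638.31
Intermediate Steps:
d = -87/13 (d = -7 + (6 - 2)/(2 + 11) = -7 + 4/13 = -87/13 ≈ -6.6923)
b(s) = -87/13
M(-13, 2)*b(-13) + 471 = (1 + 2*(-13))*(-87/13) + 471 = (1 - 26)*(-87/13) + 471 = -25*(-87/13) + 471 = 2175/13 + 471 = 8298/13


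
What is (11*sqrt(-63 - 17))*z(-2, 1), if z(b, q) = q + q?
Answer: 88*I*sqrt(5) ≈ 196.77*I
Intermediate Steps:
z(b, q) = 2*q
(11*sqrt(-63 - 17))*z(-2, 1) = (11*sqrt(-63 - 17))*(2*1) = (11*sqrt(-80))*2 = (11*(4*I*sqrt(5)))*2 = (44*I*sqrt(5))*2 = 88*I*sqrt(5)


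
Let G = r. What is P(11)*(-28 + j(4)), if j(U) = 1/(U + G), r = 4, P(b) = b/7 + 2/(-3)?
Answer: -4237/168 ≈ -25.220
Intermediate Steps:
P(b) = -⅔ + b/7 (P(b) = b*(⅐) + 2*(-⅓) = b/7 - ⅔ = -⅔ + b/7)
G = 4
j(U) = 1/(4 + U) (j(U) = 1/(U + 4) = 1/(4 + U))
P(11)*(-28 + j(4)) = (-⅔ + (⅐)*11)*(-28 + 1/(4 + 4)) = (-⅔ + 11/7)*(-28 + 1/8) = 19*(-28 + ⅛)/21 = (19/21)*(-223/8) = -4237/168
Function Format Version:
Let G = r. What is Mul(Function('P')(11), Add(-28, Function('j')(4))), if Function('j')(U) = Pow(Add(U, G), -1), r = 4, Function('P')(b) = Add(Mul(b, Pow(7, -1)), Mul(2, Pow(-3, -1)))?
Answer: Rational(-4237, 168) ≈ -25.220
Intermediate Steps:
Function('P')(b) = Add(Rational(-2, 3), Mul(Rational(1, 7), b)) (Function('P')(b) = Add(Mul(b, Rational(1, 7)), Mul(2, Rational(-1, 3))) = Add(Mul(Rational(1, 7), b), Rational(-2, 3)) = Add(Rational(-2, 3), Mul(Rational(1, 7), b)))
G = 4
Function('j')(U) = Pow(Add(4, U), -1) (Function('j')(U) = Pow(Add(U, 4), -1) = Pow(Add(4, U), -1))
Mul(Function('P')(11), Add(-28, Function('j')(4))) = Mul(Add(Rational(-2, 3), Mul(Rational(1, 7), 11)), Add(-28, Pow(Add(4, 4), -1))) = Mul(Add(Rational(-2, 3), Rational(11, 7)), Add(-28, Pow(8, -1))) = Mul(Rational(19, 21), Add(-28, Rational(1, 8))) = Mul(Rational(19, 21), Rational(-223, 8)) = Rational(-4237, 168)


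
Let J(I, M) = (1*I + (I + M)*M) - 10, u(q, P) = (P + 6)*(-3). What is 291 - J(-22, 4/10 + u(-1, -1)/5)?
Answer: 6476/25 ≈ 259.04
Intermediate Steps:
u(q, P) = -18 - 3*P (u(q, P) = (6 + P)*(-3) = -18 - 3*P)
J(I, M) = -10 + I + M*(I + M) (J(I, M) = (I + M*(I + M)) - 10 = -10 + I + M*(I + M))
291 - J(-22, 4/10 + u(-1, -1)/5) = 291 - (-10 - 22 + (4/10 + (-18 - 3*(-1))/5)**2 - 22*(4/10 + (-18 - 3*(-1))/5)) = 291 - (-10 - 22 + (4*(1/10) + (-18 + 3)*(1/5))**2 - 22*(4*(1/10) + (-18 + 3)*(1/5))) = 291 - (-10 - 22 + (2/5 - 15*1/5)**2 - 22*(2/5 - 15*1/5)) = 291 - (-10 - 22 + (2/5 - 3)**2 - 22*(2/5 - 3)) = 291 - (-10 - 22 + (-13/5)**2 - 22*(-13/5)) = 291 - (-10 - 22 + 169/25 + 286/5) = 291 - 1*799/25 = 291 - 799/25 = 6476/25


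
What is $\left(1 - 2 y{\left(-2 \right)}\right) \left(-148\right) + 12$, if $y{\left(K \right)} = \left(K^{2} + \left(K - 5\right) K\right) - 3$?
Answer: $4304$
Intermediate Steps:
$y{\left(K \right)} = -3 + K^{2} + K \left(-5 + K\right)$ ($y{\left(K \right)} = \left(K^{2} + \left(K - 5\right) K\right) - 3 = \left(K^{2} + \left(-5 + K\right) K\right) - 3 = \left(K^{2} + K \left(-5 + K\right)\right) - 3 = -3 + K^{2} + K \left(-5 + K\right)$)
$\left(1 - 2 y{\left(-2 \right)}\right) \left(-148\right) + 12 = \left(1 - 2 \left(-3 - -10 + 2 \left(-2\right)^{2}\right)\right) \left(-148\right) + 12 = \left(1 - 2 \left(-3 + 10 + 2 \cdot 4\right)\right) \left(-148\right) + 12 = \left(1 - 2 \left(-3 + 10 + 8\right)\right) \left(-148\right) + 12 = \left(1 - 30\right) \left(-148\right) + 12 = \left(-29\right) \left(-148\right) + 12 = 4292 + 12 = 4304$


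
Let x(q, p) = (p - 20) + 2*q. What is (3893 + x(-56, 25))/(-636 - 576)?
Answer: -631/202 ≈ -3.1238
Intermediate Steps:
x(q, p) = -20 + p + 2*q (x(q, p) = (-20 + p) + 2*q = -20 + p + 2*q)
(3893 + x(-56, 25))/(-636 - 576) = (3893 + (-20 + 25 + 2*(-56)))/(-636 - 576) = (3893 + (-20 + 25 - 112))/(-1212) = (3893 - 107)*(-1/1212) = 3786*(-1/1212) = -631/202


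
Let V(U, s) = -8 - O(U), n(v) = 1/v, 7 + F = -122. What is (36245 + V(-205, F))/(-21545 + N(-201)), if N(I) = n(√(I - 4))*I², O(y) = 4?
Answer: -160031196925/96790580926 + 1463849433*I*√205/96790580926 ≈ -1.6534 + 0.21654*I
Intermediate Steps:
F = -129 (F = -7 - 122 = -129)
V(U, s) = -12 (V(U, s) = -8 - 1*4 = -8 - 4 = -12)
N(I) = I²/√(-4 + I) (N(I) = I²/(√(I - 4)) = I²/(√(-4 + I)) = I²/√(-4 + I))
(36245 + V(-205, F))/(-21545 + N(-201)) = (36245 - 12)/(-21545 + (-201)²/√(-4 - 201)) = 36233/(-21545 + 40401/√(-205)) = 36233/(-21545 + 40401*(-I*√205/205)) = 36233/(-21545 - 40401*I*√205/205)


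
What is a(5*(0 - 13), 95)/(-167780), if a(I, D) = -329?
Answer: 329/167780 ≈ 0.0019609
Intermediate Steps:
a(5*(0 - 13), 95)/(-167780) = -329/(-167780) = -329*(-1/167780) = 329/167780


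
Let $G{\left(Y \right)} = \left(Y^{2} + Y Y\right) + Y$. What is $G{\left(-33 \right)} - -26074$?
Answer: $28219$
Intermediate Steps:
$G{\left(Y \right)} = Y + 2 Y^{2}$ ($G{\left(Y \right)} = \left(Y^{2} + Y^{2}\right) + Y = 2 Y^{2} + Y = Y + 2 Y^{2}$)
$G{\left(-33 \right)} - -26074 = - 33 \left(1 + 2 \left(-33\right)\right) - -26074 = - 33 \left(1 - 66\right) + 26074 = \left(-33\right) \left(-65\right) + 26074 = 2145 + 26074 = 28219$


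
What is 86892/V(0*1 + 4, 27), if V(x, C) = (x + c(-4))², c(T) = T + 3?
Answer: 28964/3 ≈ 9654.7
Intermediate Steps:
c(T) = 3 + T
V(x, C) = (-1 + x)² (V(x, C) = (x + (3 - 4))² = (x - 1)² = (-1 + x)²)
86892/V(0*1 + 4, 27) = 86892/((-1 + (0*1 + 4))²) = 86892/((-1 + (0 + 4))²) = 86892/((-1 + 4)²) = 86892/(3²) = 86892/9 = 86892*(⅑) = 28964/3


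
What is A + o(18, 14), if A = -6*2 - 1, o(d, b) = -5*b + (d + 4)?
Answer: -61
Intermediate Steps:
o(d, b) = 4 + d - 5*b (o(d, b) = -5*b + (4 + d) = 4 + d - 5*b)
A = -13 (A = -12 - 1 = -13)
A + o(18, 14) = -13 + (4 + 18 - 5*14) = -13 + (4 + 18 - 70) = -13 - 48 = -61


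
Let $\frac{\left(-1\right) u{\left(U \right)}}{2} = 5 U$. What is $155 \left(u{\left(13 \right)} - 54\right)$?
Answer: $-28520$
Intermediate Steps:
$u{\left(U \right)} = - 10 U$ ($u{\left(U \right)} = - 2 \cdot 5 U = - 10 U$)
$155 \left(u{\left(13 \right)} - 54\right) = 155 \left(\left(-10\right) 13 - 54\right) = 155 \left(-130 - 54\right) = 155 \left(-184\right) = -28520$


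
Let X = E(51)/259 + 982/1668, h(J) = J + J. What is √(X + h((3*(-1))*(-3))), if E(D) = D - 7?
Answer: √875250479838/216006 ≈ 4.3311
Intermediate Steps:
E(D) = -7 + D
h(J) = 2*J
X = 163865/216006 (X = (-7 + 51)/259 + 982/1668 = 44*(1/259) + 982*(1/1668) = 44/259 + 491/834 = 163865/216006 ≈ 0.75861)
√(X + h((3*(-1))*(-3))) = √(163865/216006 + 2*((3*(-1))*(-3))) = √(163865/216006 + 2*(-3*(-3))) = √(163865/216006 + 2*9) = √(163865/216006 + 18) = √(4051973/216006) = √875250479838/216006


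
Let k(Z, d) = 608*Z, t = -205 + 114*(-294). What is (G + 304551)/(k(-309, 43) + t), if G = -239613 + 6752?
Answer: -71690/221593 ≈ -0.32352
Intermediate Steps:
t = -33721 (t = -205 - 33516 = -33721)
G = -232861
(G + 304551)/(k(-309, 43) + t) = (-232861 + 304551)/(608*(-309) - 33721) = 71690/(-187872 - 33721) = 71690/(-221593) = 71690*(-1/221593) = -71690/221593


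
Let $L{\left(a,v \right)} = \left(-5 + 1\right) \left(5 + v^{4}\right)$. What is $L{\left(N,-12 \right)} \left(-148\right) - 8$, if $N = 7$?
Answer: $12278664$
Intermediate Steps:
$L{\left(a,v \right)} = -20 - 4 v^{4}$ ($L{\left(a,v \right)} = - 4 \left(5 + v^{4}\right) = -20 - 4 v^{4}$)
$L{\left(N,-12 \right)} \left(-148\right) - 8 = \left(-20 - 4 \left(-12\right)^{4}\right) \left(-148\right) - 8 = \left(-20 - 82944\right) \left(-148\right) - 8 = \left(-82964\right) \left(-148\right) - 8 = 12278672 - 8 = 12278664$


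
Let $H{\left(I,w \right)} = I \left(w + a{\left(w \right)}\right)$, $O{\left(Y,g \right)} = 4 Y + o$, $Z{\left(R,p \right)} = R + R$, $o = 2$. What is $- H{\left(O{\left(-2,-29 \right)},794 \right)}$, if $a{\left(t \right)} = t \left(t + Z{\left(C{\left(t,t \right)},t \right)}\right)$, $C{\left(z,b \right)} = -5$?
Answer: $3739740$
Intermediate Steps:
$Z{\left(R,p \right)} = 2 R$
$a{\left(t \right)} = t \left(-10 + t\right)$ ($a{\left(t \right)} = t \left(t + 2 \left(-5\right)\right) = t \left(t - 10\right) = t \left(-10 + t\right)$)
$O{\left(Y,g \right)} = 2 + 4 Y$ ($O{\left(Y,g \right)} = 4 Y + 2 = 2 + 4 Y$)
$H{\left(I,w \right)} = I \left(w + w \left(-10 + w\right)\right)$
$- H{\left(O{\left(-2,-29 \right)},794 \right)} = - \left(2 + 4 \left(-2\right)\right) 794 \left(-9 + 794\right) = - \left(2 - 8\right) 794 \cdot 785 = - \left(-6\right) 794 \cdot 785 = \left(-1\right) \left(-3739740\right) = 3739740$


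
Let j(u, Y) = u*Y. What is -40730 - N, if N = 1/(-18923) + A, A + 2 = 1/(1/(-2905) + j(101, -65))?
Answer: -14698193520859103/360886701898 ≈ -40728.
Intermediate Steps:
j(u, Y) = Y*u
A = -38145557/19071326 (A = -2 + 1/(1/(-2905) - 65*101) = -2 + 1/(-1/2905 - 6565) = -2 + 1/(-19071326/2905) = -2 - 2905/19071326 = -38145557/19071326 ≈ -2.0002)
N = -721847446437/360886701898 (N = 1/(-18923) - 38145557/19071326 = -1/18923 - 38145557/19071326 = -721847446437/360886701898 ≈ -2.0002)
-40730 - N = -40730 - 1*(-721847446437/360886701898) = -40730 + 721847446437/360886701898 = -14698193520859103/360886701898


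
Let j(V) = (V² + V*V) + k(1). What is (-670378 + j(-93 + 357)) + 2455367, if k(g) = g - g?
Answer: 1924381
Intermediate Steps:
k(g) = 0
j(V) = 2*V² (j(V) = (V² + V*V) + 0 = (V² + V²) + 0 = 2*V² + 0 = 2*V²)
(-670378 + j(-93 + 357)) + 2455367 = (-670378 + 2*(-93 + 357)²) + 2455367 = (-670378 + 2*264²) + 2455367 = (-670378 + 2*69696) + 2455367 = (-670378 + 139392) + 2455367 = -530986 + 2455367 = 1924381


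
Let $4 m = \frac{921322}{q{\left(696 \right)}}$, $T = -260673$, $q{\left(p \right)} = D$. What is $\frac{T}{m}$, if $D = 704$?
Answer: $- \frac{367027584}{460661} \approx -796.74$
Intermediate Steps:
$q{\left(p \right)} = 704$
$m = \frac{460661}{1408}$ ($m = \frac{921322 \cdot \frac{1}{704}}{4} = \frac{1}{4} \cdot \frac{460661}{352} = \frac{460661}{1408} \approx 327.17$)
$\frac{T}{m} = - \frac{260673}{\frac{460661}{1408}} = \left(-260673\right) \frac{1408}{460661} = - \frac{367027584}{460661}$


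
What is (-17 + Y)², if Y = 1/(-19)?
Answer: 104976/361 ≈ 290.79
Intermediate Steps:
Y = -1/19 ≈ -0.052632
(-17 + Y)² = (-17 - 1/19)² = (-324/19)² = 104976/361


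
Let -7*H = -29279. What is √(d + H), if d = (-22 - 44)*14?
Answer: √159677/7 ≈ 57.085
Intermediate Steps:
H = 29279/7 (H = -⅐*(-29279) = 29279/7 ≈ 4182.7)
d = -924 (d = -66*14 = -924)
√(d + H) = √(-924 + 29279/7) = √(22811/7) = √159677/7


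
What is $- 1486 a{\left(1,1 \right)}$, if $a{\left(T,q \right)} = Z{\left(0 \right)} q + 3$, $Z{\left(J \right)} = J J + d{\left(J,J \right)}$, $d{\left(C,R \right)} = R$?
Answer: $-4458$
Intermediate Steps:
$Z{\left(J \right)} = J + J^{2}$ ($Z{\left(J \right)} = J J + J = J^{2} + J = J + J^{2}$)
$a{\left(T,q \right)} = 3$ ($a{\left(T,q \right)} = 0 \left(1 + 0\right) q + 3 = 0 \cdot 1 q + 3 = 0 q + 3 = 0 + 3 = 3$)
$- 1486 a{\left(1,1 \right)} = \left(-1486\right) 3 = -4458$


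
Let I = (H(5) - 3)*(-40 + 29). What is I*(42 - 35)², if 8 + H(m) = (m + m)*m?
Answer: -21021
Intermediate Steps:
H(m) = -8 + 2*m² (H(m) = -8 + (m + m)*m = -8 + (2*m)*m = -8 + 2*m²)
I = -429 (I = ((-8 + 2*5²) - 3)*(-40 + 29) = ((-8 + 2*25) - 3)*(-11) = ((-8 + 50) - 3)*(-11) = (42 - 3)*(-11) = 39*(-11) = -429)
I*(42 - 35)² = -429*(42 - 35)² = -429*7² = -429*49 = -21021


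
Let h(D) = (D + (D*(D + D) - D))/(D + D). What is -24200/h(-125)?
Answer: 968/5 ≈ 193.60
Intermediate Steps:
h(D) = D (h(D) = (D + (D*(2*D) - D))/((2*D)) = (D + (2*D² - D))*(1/(2*D)) = (D + (-D + 2*D²))*(1/(2*D)) = (2*D²)*(1/(2*D)) = D)
-24200/h(-125) = -24200/(-125) = -24200*(-1/125) = 968/5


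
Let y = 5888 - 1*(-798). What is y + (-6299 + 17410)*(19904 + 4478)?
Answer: 270915088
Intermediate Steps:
y = 6686 (y = 5888 + 798 = 6686)
y + (-6299 + 17410)*(19904 + 4478) = 6686 + (-6299 + 17410)*(19904 + 4478) = 6686 + 11111*24382 = 6686 + 270908402 = 270915088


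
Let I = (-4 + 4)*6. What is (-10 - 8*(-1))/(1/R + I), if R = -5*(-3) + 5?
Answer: -40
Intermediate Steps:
R = 20 (R = 15 + 5 = 20)
I = 0 (I = 0*6 = 0)
(-10 - 8*(-1))/(1/R + I) = (-10 - 8*(-1))/(1/20 + 0) = (-10 + 8)/(1/20 + 0) = -2/1/20 = -2*20 = -40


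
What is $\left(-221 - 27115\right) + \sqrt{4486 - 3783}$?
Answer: $-27336 + \sqrt{703} \approx -27310.0$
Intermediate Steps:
$\left(-221 - 27115\right) + \sqrt{4486 - 3783} = -27336 + \sqrt{703}$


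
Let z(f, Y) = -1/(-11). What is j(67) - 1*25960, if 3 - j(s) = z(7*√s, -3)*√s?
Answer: -25957 - √67/11 ≈ -25958.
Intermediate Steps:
z(f, Y) = 1/11 (z(f, Y) = -1*(-1/11) = 1/11)
j(s) = 3 - √s/11
j(67) - 1*25960 = (3 - √67/11) - 1*25960 = (3 - √67/11) - 25960 = -25957 - √67/11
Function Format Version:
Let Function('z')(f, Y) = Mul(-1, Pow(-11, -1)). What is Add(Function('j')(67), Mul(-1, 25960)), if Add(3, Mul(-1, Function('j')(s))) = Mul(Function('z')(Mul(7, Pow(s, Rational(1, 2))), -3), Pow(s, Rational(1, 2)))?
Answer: Add(-25957, Mul(Rational(-1, 11), Pow(67, Rational(1, 2)))) ≈ -25958.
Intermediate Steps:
Function('z')(f, Y) = Rational(1, 11) (Function('z')(f, Y) = Mul(-1, Rational(-1, 11)) = Rational(1, 11))
Function('j')(s) = Add(3, Mul(Rational(-1, 11), Pow(s, Rational(1, 2)))) (Function('j')(s) = Add(3, Mul(-1, Mul(Rational(1, 11), Pow(s, Rational(1, 2))))) = Add(3, Mul(Rational(-1, 11), Pow(s, Rational(1, 2)))))
Add(Function('j')(67), Mul(-1, 25960)) = Add(Add(3, Mul(Rational(-1, 11), Pow(67, Rational(1, 2)))), Mul(-1, 25960)) = Add(Add(3, Mul(Rational(-1, 11), Pow(67, Rational(1, 2)))), -25960) = Add(-25957, Mul(Rational(-1, 11), Pow(67, Rational(1, 2))))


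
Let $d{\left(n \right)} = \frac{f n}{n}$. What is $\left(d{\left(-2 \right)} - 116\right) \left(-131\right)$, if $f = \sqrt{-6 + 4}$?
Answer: $15196 - 131 i \sqrt{2} \approx 15196.0 - 185.26 i$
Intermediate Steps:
$f = i \sqrt{2}$ ($f = \sqrt{-2} = i \sqrt{2} \approx 1.4142 i$)
$d{\left(n \right)} = i \sqrt{2}$ ($d{\left(n \right)} = \frac{i \sqrt{2} n}{n} = \frac{i n \sqrt{2}}{n} = i \sqrt{2}$)
$\left(d{\left(-2 \right)} - 116\right) \left(-131\right) = \left(i \sqrt{2} - 116\right) \left(-131\right) = \left(-116 + i \sqrt{2}\right) \left(-131\right) = 15196 - 131 i \sqrt{2}$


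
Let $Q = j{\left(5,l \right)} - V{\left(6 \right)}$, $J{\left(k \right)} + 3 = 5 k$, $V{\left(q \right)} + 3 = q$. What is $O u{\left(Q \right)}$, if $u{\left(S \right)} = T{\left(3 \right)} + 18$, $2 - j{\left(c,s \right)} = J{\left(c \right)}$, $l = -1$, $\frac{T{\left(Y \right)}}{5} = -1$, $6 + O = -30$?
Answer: $-468$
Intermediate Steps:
$O = -36$ ($O = -6 - 30 = -36$)
$T{\left(Y \right)} = -5$ ($T{\left(Y \right)} = 5 \left(-1\right) = -5$)
$V{\left(q \right)} = -3 + q$
$J{\left(k \right)} = -3 + 5 k$
$j{\left(c,s \right)} = 5 - 5 c$ ($j{\left(c,s \right)} = 2 - \left(-3 + 5 c\right) = 5 - 5 c$)
$Q = -23$ ($Q = \left(5 - 25\right) - \left(-3 + 6\right) = \left(5 - 25\right) - 3 = -20 - 3 = -23$)
$u{\left(S \right)} = 13$ ($u{\left(S \right)} = -5 + 18 = 13$)
$O u{\left(Q \right)} = \left(-36\right) 13 = -468$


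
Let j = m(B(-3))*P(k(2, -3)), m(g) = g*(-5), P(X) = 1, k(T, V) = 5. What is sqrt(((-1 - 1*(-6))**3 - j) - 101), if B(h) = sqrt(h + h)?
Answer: sqrt(24 + 5*I*sqrt(6)) ≈ 5.047 + 1.2133*I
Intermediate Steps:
B(h) = sqrt(2)*sqrt(h) (B(h) = sqrt(2*h) = sqrt(2)*sqrt(h))
m(g) = -5*g
j = -5*I*sqrt(6) (j = -5*sqrt(2)*sqrt(-3)*1 = -5*sqrt(2)*I*sqrt(3)*1 = -5*I*sqrt(6)*1 = -5*I*sqrt(6) ≈ -12.247*I)
sqrt(((-1 - 1*(-6))**3 - j) - 101) = sqrt(((-1 - 1*(-6))**3 - (-5)*I*sqrt(6)) - 101) = sqrt(((-1 + 6)**3 + 5*I*sqrt(6)) - 101) = sqrt((5**3 + 5*I*sqrt(6)) - 101) = sqrt((125 + 5*I*sqrt(6)) - 101) = sqrt(24 + 5*I*sqrt(6))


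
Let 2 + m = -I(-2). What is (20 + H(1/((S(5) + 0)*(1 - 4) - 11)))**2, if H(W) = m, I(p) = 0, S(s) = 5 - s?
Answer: 324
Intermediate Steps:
m = -2 (m = -2 - 1*0 = -2 + 0 = -2)
H(W) = -2
(20 + H(1/((S(5) + 0)*(1 - 4) - 11)))**2 = (20 - 2)**2 = 18**2 = 324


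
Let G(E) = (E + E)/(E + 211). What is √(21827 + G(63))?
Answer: √409679594/137 ≈ 147.74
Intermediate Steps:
G(E) = 2*E/(211 + E) (G(E) = (2*E)/(211 + E) = 2*E/(211 + E))
√(21827 + G(63)) = √(21827 + 2*63/(211 + 63)) = √(21827 + 2*63/274) = √(21827 + 2*63*(1/274)) = √(21827 + 63/137) = √(2990362/137) = √409679594/137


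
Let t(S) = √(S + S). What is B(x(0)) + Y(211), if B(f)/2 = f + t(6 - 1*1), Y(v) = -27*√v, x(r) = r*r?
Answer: -27*√211 + 2*√10 ≈ -385.87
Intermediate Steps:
x(r) = r²
t(S) = √2*√S (t(S) = √(2*S) = √2*√S)
B(f) = 2*f + 2*√10 (B(f) = 2*(f + √2*√(6 - 1*1)) = 2*(f + √2*√(6 - 1)) = 2*(f + √2*√5) = 2*(f + √10) = 2*f + 2*√10)
B(x(0)) + Y(211) = (2*0² + 2*√10) - 27*√211 = (2*0 + 2*√10) - 27*√211 = (0 + 2*√10) - 27*√211 = 2*√10 - 27*√211 = -27*√211 + 2*√10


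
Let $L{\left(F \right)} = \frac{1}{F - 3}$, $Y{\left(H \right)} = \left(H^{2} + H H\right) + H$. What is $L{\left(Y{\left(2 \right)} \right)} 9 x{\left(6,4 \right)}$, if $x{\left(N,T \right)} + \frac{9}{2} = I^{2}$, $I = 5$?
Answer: $\frac{369}{14} \approx 26.357$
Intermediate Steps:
$Y{\left(H \right)} = H + 2 H^{2}$ ($Y{\left(H \right)} = \left(H^{2} + H^{2}\right) + H = 2 H^{2} + H = H + 2 H^{2}$)
$x{\left(N,T \right)} = \frac{41}{2}$ ($x{\left(N,T \right)} = - \frac{9}{2} + 5^{2} = - \frac{9}{2} + 25 = \frac{41}{2}$)
$L{\left(F \right)} = \frac{1}{-3 + F}$
$L{\left(Y{\left(2 \right)} \right)} 9 x{\left(6,4 \right)} = \frac{1}{-3 + 2 \left(1 + 2 \cdot 2\right)} 9 \cdot \frac{41}{2} = \frac{1}{-3 + 2 \left(1 + 4\right)} 9 \cdot \frac{41}{2} = \frac{1}{-3 + 2 \cdot 5} \cdot 9 \cdot \frac{41}{2} = \frac{1}{-3 + 10} \cdot 9 \cdot \frac{41}{2} = \frac{1}{7} \cdot 9 \cdot \frac{41}{2} = \frac{9}{7} \cdot \frac{41}{2} = \frac{369}{14}$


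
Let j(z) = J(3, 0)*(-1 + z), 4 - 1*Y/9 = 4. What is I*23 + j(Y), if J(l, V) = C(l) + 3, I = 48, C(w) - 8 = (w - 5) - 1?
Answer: 1096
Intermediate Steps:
C(w) = 2 + w (C(w) = 8 + ((w - 5) - 1) = 8 + ((-5 + w) - 1) = 8 + (-6 + w) = 2 + w)
J(l, V) = 5 + l (J(l, V) = (2 + l) + 3 = 5 + l)
Y = 0 (Y = 36 - 9*4 = 36 - 36 = 0)
j(z) = -8 + 8*z (j(z) = (5 + 3)*(-1 + z) = 8*(-1 + z) = -8 + 8*z)
I*23 + j(Y) = 48*23 + (-8 + 8*0) = 1104 + (-8 + 0) = 1104 - 8 = 1096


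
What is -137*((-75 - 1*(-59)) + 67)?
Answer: -6987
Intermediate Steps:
-137*((-75 - 1*(-59)) + 67) = -137*((-75 + 59) + 67) = -137*(-16 + 67) = -137*51 = -6987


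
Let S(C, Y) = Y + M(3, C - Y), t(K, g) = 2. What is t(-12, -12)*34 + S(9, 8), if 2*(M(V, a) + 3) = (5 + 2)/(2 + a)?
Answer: 445/6 ≈ 74.167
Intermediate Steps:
M(V, a) = -3 + 7/(2*(2 + a)) (M(V, a) = -3 + ((5 + 2)/(2 + a))/2 = -3 + (7/(2 + a))/2 = -3 + 7/(2*(2 + a)))
S(C, Y) = Y + (-5 - 6*C + 6*Y)/(2*(2 + C - Y)) (S(C, Y) = Y + (-5 - 6*(C - Y))/(2*(2 + (C - Y))) = Y + (-5 + (-6*C + 6*Y))/(2*(2 + C - Y)) = Y + (-5 - 6*C + 6*Y)/(2*(2 + C - Y)))
t(-12, -12)*34 + S(9, 8) = 2*34 + (-5/2 - 3*9 + 3*8 + 8*(2 + 9 - 1*8))/(2 + 9 - 1*8) = 68 + (-5/2 - 27 + 24 + 8*(2 + 9 - 8))/(2 + 9 - 8) = 68 + (-5/2 - 27 + 24 + 8*3)/3 = 68 + (-5/2 - 27 + 24 + 24)/3 = 68 + (1/3)*(37/2) = 68 + 37/6 = 445/6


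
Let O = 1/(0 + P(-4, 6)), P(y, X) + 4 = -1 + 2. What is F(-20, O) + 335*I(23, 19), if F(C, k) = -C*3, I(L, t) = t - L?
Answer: -1280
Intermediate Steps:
P(y, X) = -3 (P(y, X) = -4 + (-1 + 2) = -4 + 1 = -3)
O = -1/3 (O = 1/(0 - 3) = 1/(-3) = -1/3 ≈ -0.33333)
F(C, k) = -3*C
F(-20, O) + 335*I(23, 19) = -3*(-20) + 335*(19 - 1*23) = 60 + 335*(19 - 23) = 60 + 335*(-4) = 60 - 1340 = -1280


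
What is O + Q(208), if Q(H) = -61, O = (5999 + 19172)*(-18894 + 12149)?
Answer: -169778456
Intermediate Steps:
O = -169778395 (O = 25171*(-6745) = -169778395)
O + Q(208) = -169778395 - 61 = -169778456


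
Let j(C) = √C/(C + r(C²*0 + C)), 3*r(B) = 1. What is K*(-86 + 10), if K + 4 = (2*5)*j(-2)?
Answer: 304 + 456*I*√2 ≈ 304.0 + 644.88*I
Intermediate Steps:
r(B) = ⅓ (r(B) = (⅓)*1 = ⅓)
j(C) = √C/(⅓ + C) (j(C) = √C/(C + ⅓) = √C/(⅓ + C))
K = -4 - 6*I*√2 (K = -4 + (2*5)*(3*√(-2)/(1 + 3*(-2))) = -4 + 10*(3*(I*√2)/(1 - 6)) = -4 + 10*(3*(I*√2)/(-5)) = -4 + 10*(3*(I*√2)*(-⅕)) = -4 + 10*(-3*I*√2/5) = -4 - 6*I*√2 ≈ -4.0 - 8.4853*I)
K*(-86 + 10) = (-4 - 6*I*√2)*(-86 + 10) = (-4 - 6*I*√2)*(-76) = 304 + 456*I*√2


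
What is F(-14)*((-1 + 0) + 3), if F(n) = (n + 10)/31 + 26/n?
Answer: -862/217 ≈ -3.9724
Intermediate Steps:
F(n) = 10/31 + 26/n + n/31 (F(n) = (10 + n)*(1/31) + 26/n = (10/31 + n/31) + 26/n = 10/31 + 26/n + n/31)
F(-14)*((-1 + 0) + 3) = ((1/31)*(806 - 14*(10 - 14))/(-14))*((-1 + 0) + 3) = ((1/31)*(-1/14)*(806 - 14*(-4)))*(-1 + 3) = ((1/31)*(-1/14)*(806 + 56))*2 = ((1/31)*(-1/14)*862)*2 = -431/217*2 = -862/217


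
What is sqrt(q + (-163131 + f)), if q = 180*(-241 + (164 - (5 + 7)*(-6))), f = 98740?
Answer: I*sqrt(65291) ≈ 255.52*I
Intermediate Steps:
q = -900 (q = 180*(-241 + (164 - 12*(-6))) = 180*(-241 + (164 - 1*(-72))) = 180*(-241 + (164 + 72)) = 180*(-241 + 236) = 180*(-5) = -900)
sqrt(q + (-163131 + f)) = sqrt(-900 + (-163131 + 98740)) = sqrt(-900 - 64391) = sqrt(-65291) = I*sqrt(65291)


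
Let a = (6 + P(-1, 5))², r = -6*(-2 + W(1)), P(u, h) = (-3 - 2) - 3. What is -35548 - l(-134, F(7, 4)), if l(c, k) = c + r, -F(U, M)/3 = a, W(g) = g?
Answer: -35420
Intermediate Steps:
P(u, h) = -8 (P(u, h) = -5 - 3 = -8)
r = 6 (r = -6*(-2 + 1) = -6*(-1) = 6)
a = 4 (a = (6 - 8)² = (-2)² = 4)
F(U, M) = -12 (F(U, M) = -3*4 = -12)
l(c, k) = 6 + c (l(c, k) = c + 6 = 6 + c)
-35548 - l(-134, F(7, 4)) = -35548 - (6 - 134) = -35548 - 1*(-128) = -35548 + 128 = -35420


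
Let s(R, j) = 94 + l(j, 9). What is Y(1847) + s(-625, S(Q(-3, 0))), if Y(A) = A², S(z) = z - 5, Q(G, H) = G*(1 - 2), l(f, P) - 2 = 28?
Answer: 3411533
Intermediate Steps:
l(f, P) = 30 (l(f, P) = 2 + 28 = 30)
Q(G, H) = -G (Q(G, H) = G*(-1) = -G)
S(z) = -5 + z
s(R, j) = 124 (s(R, j) = 94 + 30 = 124)
Y(1847) + s(-625, S(Q(-3, 0))) = 1847² + 124 = 3411409 + 124 = 3411533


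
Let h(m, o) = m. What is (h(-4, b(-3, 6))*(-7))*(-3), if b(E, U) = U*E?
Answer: -84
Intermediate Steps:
b(E, U) = E*U
(h(-4, b(-3, 6))*(-7))*(-3) = -4*(-7)*(-3) = 28*(-3) = -84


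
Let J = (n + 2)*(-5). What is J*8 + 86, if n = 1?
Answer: -34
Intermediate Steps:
J = -15 (J = (1 + 2)*(-5) = 3*(-5) = -15)
J*8 + 86 = -15*8 + 86 = -120 + 86 = -34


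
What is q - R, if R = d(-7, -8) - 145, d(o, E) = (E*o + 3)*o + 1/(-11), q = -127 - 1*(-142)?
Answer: 6304/11 ≈ 573.09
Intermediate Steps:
q = 15 (q = -127 + 142 = 15)
d(o, E) = -1/11 + o*(3 + E*o) (d(o, E) = (3 + E*o)*o - 1/11 = o*(3 + E*o) - 1/11 = -1/11 + o*(3 + E*o))
R = -6139/11 (R = (-1/11 + 3*(-7) - 8*(-7)²) - 145 = (-1/11 - 21 - 8*49) - 145 = (-1/11 - 21 - 392) - 145 = -4544/11 - 145 = -6139/11 ≈ -558.09)
q - R = 15 - 1*(-6139/11) = 15 + 6139/11 = 6304/11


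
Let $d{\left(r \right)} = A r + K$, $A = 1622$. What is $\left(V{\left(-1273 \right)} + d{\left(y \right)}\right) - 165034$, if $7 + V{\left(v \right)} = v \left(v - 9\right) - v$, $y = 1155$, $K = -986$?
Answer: $3340642$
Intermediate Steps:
$d{\left(r \right)} = -986 + 1622 r$ ($d{\left(r \right)} = 1622 r - 986 = -986 + 1622 r$)
$V{\left(v \right)} = -7 - v + v \left(-9 + v\right)$ ($V{\left(v \right)} = -7 + \left(v \left(v - 9\right) - v\right) = -7 + \left(v \left(-9 + v\right) - v\right) = -7 + \left(- v + v \left(-9 + v\right)\right) = -7 - v + v \left(-9 + v\right)$)
$\left(V{\left(-1273 \right)} + d{\left(y \right)}\right) - 165034 = \left(\left(-7 + \left(-1273\right)^{2} - -12730\right) + \left(-986 + 1622 \cdot 1155\right)\right) - 165034 = \left(\left(-7 + 1620529 + 12730\right) + \left(-986 + 1873410\right)\right) - 165034 = \left(1633252 + 1872424\right) - 165034 = 3505676 - 165034 = 3340642$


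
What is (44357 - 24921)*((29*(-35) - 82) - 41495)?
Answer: -827818112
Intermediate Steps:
(44357 - 24921)*((29*(-35) - 82) - 41495) = 19436*((-1015 - 82) - 41495) = 19436*(-1097 - 41495) = 19436*(-42592) = -827818112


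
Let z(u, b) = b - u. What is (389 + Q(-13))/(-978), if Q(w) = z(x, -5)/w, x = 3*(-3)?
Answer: -31/78 ≈ -0.39744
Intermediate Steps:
x = -9
Q(w) = 4/w (Q(w) = (-5 - 1*(-9))/w = (-5 + 9)/w = 4/w)
(389 + Q(-13))/(-978) = (389 + 4/(-13))/(-978) = (389 + 4*(-1/13))*(-1/978) = (389 - 4/13)*(-1/978) = (5053/13)*(-1/978) = -31/78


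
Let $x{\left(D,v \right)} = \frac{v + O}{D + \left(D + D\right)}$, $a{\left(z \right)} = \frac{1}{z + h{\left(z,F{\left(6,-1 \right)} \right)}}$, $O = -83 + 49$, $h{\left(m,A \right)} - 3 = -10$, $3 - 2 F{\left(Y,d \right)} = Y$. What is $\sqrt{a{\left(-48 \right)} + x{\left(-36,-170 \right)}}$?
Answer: $\frac{\sqrt{50930}}{165} \approx 1.3677$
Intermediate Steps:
$F{\left(Y,d \right)} = \frac{3}{2} - \frac{Y}{2}$
$h{\left(m,A \right)} = -7$ ($h{\left(m,A \right)} = 3 - 10 = -7$)
$O = -34$
$a{\left(z \right)} = \frac{1}{-7 + z}$ ($a{\left(z \right)} = \frac{1}{z - 7} = \frac{1}{-7 + z}$)
$x{\left(D,v \right)} = \frac{-34 + v}{3 D}$ ($x{\left(D,v \right)} = \frac{v - 34}{D + \left(D + D\right)} = \frac{-34 + v}{D + 2 D} = \frac{-34 + v}{3 D}$)
$\sqrt{a{\left(-48 \right)} + x{\left(-36,-170 \right)}} = \sqrt{\frac{1}{-7 - 48} + \frac{-34 - 170}{3 \left(-36\right)}} = \sqrt{\frac{1}{-55} + \frac{1}{3} \left(- \frac{1}{36}\right) \left(-204\right)} = \sqrt{- \frac{1}{55} + \frac{17}{9}} = \sqrt{\frac{926}{495}} = \frac{\sqrt{50930}}{165}$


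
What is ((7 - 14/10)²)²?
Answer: 614656/625 ≈ 983.45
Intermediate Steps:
((7 - 14/10)²)² = ((7 - 14*⅒)²)² = ((7 - 7/5)²)² = ((28/5)²)² = (784/25)² = 614656/625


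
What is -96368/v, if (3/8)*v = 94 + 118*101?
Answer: -6023/2002 ≈ -3.0085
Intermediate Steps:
v = 32032 (v = 8*(94 + 118*101)/3 = 8*(94 + 11918)/3 = (8/3)*12012 = 32032)
-96368/v = -96368/32032 = -96368*1/32032 = -6023/2002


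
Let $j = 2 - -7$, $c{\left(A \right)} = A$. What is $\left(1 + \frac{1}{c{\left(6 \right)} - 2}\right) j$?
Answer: $\frac{45}{4} \approx 11.25$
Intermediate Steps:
$j = 9$ ($j = 2 + 7 = 9$)
$\left(1 + \frac{1}{c{\left(6 \right)} - 2}\right) j = \left(1 + \frac{1}{6 - 2}\right) 9 = \left(1 + \frac{1}{4}\right) 9 = \frac{5}{4} \cdot 9 = \frac{45}{4}$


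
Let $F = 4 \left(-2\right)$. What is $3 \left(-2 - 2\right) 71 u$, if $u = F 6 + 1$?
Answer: $40044$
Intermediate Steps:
$F = -8$
$u = -47$ ($u = \left(-8\right) 6 + 1 = -48 + 1 = -47$)
$3 \left(-2 - 2\right) 71 u = 3 \left(-2 - 2\right) 71 \left(-47\right) = 3 \left(-4\right) 71 \left(-47\right) = \left(-12\right) 71 \left(-47\right) = \left(-852\right) \left(-47\right) = 40044$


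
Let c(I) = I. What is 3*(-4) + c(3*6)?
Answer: 6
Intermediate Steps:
3*(-4) + c(3*6) = 3*(-4) + 3*6 = -12 + 18 = 6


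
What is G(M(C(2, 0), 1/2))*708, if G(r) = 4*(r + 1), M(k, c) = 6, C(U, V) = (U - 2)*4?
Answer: 19824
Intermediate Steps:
C(U, V) = -8 + 4*U (C(U, V) = (-2 + U)*4 = -8 + 4*U)
G(r) = 4 + 4*r (G(r) = 4*(1 + r) = 4 + 4*r)
G(M(C(2, 0), 1/2))*708 = (4 + 4*6)*708 = (4 + 24)*708 = 28*708 = 19824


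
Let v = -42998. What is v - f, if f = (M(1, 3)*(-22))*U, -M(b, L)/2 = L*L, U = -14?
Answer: -37454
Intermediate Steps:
M(b, L) = -2*L**2 (M(b, L) = -2*L*L = -2*L**2)
f = -5544 (f = (-2*3**2*(-22))*(-14) = (-2*9*(-22))*(-14) = -18*(-22)*(-14) = 396*(-14) = -5544)
v - f = -42998 - 1*(-5544) = -42998 + 5544 = -37454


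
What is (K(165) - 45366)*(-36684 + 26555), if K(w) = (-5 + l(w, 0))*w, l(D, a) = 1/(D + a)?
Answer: 467858510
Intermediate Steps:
K(w) = w*(-5 + 1/w) (K(w) = (-5 + 1/(w + 0))*w = (-5 + 1/w)*w = w*(-5 + 1/w))
(K(165) - 45366)*(-36684 + 26555) = ((1 - 5*165) - 45366)*(-36684 + 26555) = ((1 - 825) - 45366)*(-10129) = (-824 - 45366)*(-10129) = -46190*(-10129) = 467858510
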